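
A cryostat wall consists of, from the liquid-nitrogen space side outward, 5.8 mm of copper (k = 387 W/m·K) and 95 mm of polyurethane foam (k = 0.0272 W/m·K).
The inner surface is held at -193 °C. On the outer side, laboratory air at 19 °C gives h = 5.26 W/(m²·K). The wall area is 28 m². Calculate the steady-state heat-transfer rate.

Q ≈ 1610 W

Model the wall as resistances in series:
R_copper = L/(kA) = 0.0058/(387×28) = 5.353×10^-7 K/W
R_polyurethane foam = L/(kA) = 0.095/(0.0272×28) = 0.1247 K/W
R_outer film = 1/(h_o·A) = 1/(5.26×28) = 0.00679 K/W
R_total = 0.1315 K/W
Q = ΔT / R_total = 212 / 0.1315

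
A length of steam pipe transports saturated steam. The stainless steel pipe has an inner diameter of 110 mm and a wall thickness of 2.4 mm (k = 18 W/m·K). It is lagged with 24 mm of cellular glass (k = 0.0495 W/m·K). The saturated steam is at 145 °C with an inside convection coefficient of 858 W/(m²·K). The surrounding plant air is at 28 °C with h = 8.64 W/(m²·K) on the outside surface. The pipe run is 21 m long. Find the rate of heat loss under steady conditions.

Q ≈ 1820 W

Per-layer cylindrical resistances, series-summed:
R_inner film = 1/(h_i·2πr₁L) = 1/(858×2π×0.055×21) = 1.606×10^-4 K/W
R_stainless steel pipe wall = ln(57.4/55)/(2π×18×21) = 1.798×10^-5 K/W
R_cellular glass = ln(81.4/57.4)/(2π×0.0495×21) = 0.05349 K/W
R_outer film = 1/(h_o·2πr_oL) = 1/(8.64×2π×0.0814×21) = 0.01078 K/W
R_total = 0.06444 K/W
Q = ΔT/R_total = 117/0.06444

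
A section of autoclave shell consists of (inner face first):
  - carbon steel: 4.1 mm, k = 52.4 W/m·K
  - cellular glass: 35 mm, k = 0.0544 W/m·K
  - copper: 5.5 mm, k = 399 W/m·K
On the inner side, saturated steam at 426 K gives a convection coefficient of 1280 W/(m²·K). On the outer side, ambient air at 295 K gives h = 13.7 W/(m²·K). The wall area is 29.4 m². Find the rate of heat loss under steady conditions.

Q ≈ 5370 W

Treating each layer as a thermal resistance in series:
R_inner film = 1/(h_i·A) = 1/(1280×29.4) = 2.657×10^-5 K/W
R_carbon steel = L/(kA) = 0.0041/(52.4×29.4) = 2.661×10^-6 K/W
R_cellular glass = L/(kA) = 0.035/(0.0544×29.4) = 0.02188 K/W
R_copper = L/(kA) = 0.0055/(399×29.4) = 4.689×10^-7 K/W
R_outer film = 1/(h_o·A) = 1/(13.7×29.4) = 0.002483 K/W
R_total = 0.0244 K/W
Q = ΔT / R_total = 131 / 0.0244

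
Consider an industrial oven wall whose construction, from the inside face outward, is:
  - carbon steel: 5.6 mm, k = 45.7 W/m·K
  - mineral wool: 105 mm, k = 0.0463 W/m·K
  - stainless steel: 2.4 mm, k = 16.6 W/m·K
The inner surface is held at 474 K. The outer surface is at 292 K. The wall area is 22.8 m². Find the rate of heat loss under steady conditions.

Model the wall as resistances in series:
R_carbon steel = L/(kA) = 0.0056/(45.7×22.8) = 5.374×10^-6 K/W
R_mineral wool = L/(kA) = 0.105/(0.0463×22.8) = 0.09947 K/W
R_stainless steel = L/(kA) = 0.0024/(16.6×22.8) = 6.341×10^-6 K/W
R_total = 0.09948 K/W
Q = ΔT / R_total = 182 / 0.09948

Q ≈ 1830 W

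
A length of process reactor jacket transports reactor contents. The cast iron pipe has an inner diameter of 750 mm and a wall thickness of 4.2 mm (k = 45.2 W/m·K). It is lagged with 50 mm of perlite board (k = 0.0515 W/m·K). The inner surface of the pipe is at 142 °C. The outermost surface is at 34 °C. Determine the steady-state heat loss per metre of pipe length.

q′ ≈ 282 W/m

Radial resistances (cylindrical: R_cond = ln(r_o/r_i)/(2πkL), R_conv = 1/(h·2πrL)):
R_cast iron pipe wall = ln(379.2/375)/(2π×45.2×1) = 3.922×10^-5 K/W
R_perlite board = ln(429.2/379.2)/(2π×0.0515×1) = 0.3828 K/W
R_total = 0.3828 K/W
Q = ΔT/R_total = 108/0.3828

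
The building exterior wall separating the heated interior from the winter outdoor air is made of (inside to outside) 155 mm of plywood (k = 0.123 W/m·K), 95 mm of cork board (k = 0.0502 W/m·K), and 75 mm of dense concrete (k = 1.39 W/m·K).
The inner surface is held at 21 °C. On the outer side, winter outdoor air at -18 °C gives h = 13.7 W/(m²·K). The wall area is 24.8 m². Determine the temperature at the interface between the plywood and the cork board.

Model the wall as resistances in series:
R_plywood = L/(kA) = 0.155/(0.123×24.8) = 0.05081 K/W
R_cork board = L/(kA) = 0.095/(0.0502×24.8) = 0.07631 K/W
R_dense concrete = L/(kA) = 0.075/(1.39×24.8) = 0.002176 K/W
R_outer film = 1/(h_o·A) = 1/(13.7×24.8) = 0.002943 K/W
R_total = 0.1322 K/W;  Q = ΔT/R_total = 39/0.1322 = 294.9 W
T_interface = T_inner − Q·ΣR(inner→interface) = 21 − 295×0.05081

T ≈ 6.01 °C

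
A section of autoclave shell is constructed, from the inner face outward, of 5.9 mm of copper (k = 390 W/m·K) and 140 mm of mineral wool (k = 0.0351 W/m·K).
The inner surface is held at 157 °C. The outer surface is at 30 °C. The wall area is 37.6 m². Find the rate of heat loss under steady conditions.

Q ≈ 1200 W

Series thermal resistances:
R_copper = L/(kA) = 0.0059/(390×37.6) = 4.023×10^-7 K/W
R_mineral wool = L/(kA) = 0.14/(0.0351×37.6) = 0.1061 K/W
R_total = 0.1061 K/W
Q = ΔT / R_total = 127 / 0.1061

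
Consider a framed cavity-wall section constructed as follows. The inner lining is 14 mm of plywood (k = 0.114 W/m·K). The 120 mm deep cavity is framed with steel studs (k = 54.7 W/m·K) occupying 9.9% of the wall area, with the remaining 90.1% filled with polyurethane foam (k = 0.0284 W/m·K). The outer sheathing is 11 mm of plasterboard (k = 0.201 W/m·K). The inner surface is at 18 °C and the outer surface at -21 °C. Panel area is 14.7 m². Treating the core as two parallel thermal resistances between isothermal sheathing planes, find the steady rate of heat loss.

Sheathing layers in series; stud and cavity paths in parallel between them.
R_inner = 0.014/(0.114×14.7) = 0.008354 K/W
R_stud  = 0.12/(54.7×0.099×14.7) = 0.001507 K/W
R_cav   = 0.12/(0.0284×0.901×14.7) = 0.319 K/W
1/R_core = 1/R_stud + 1/R_cav → R_core = 0.0015 K/W
R_outer = 0.011/(0.201×14.7) = 0.003723 K/W
R_total = 0.01358 K/W
Q = ΔT/R_total = 39/0.01358

Q ≈ 2870 W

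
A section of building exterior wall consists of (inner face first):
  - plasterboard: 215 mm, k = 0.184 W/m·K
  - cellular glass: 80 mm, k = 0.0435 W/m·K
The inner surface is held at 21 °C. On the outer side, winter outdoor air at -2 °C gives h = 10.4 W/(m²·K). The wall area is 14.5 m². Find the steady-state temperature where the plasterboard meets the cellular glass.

T ≈ 12.3 °C

Treating each layer as a thermal resistance in series:
R_plasterboard = L/(kA) = 0.215/(0.184×14.5) = 0.08058 K/W
R_cellular glass = L/(kA) = 0.08/(0.0435×14.5) = 0.1268 K/W
R_outer film = 1/(h_o·A) = 1/(10.4×14.5) = 0.006631 K/W
R_total = 0.214 K/W;  Q = ΔT/R_total = 23/0.214 = 107.5 W
T_interface = T_inner − Q·ΣR(inner→interface) = 21 − 107×0.08058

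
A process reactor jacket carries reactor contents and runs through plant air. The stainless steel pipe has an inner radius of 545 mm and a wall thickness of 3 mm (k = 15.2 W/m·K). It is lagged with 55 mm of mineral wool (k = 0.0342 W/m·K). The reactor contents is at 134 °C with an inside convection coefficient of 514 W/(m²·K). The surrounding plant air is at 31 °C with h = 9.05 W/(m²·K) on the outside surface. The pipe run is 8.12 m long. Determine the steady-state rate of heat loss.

Radial resistances (cylindrical: R_cond = ln(r_o/r_i)/(2πkL), R_conv = 1/(h·2πrL)):
R_inner film = 1/(h_i·2πr₁L) = 1/(514×2π×0.545×8.12) = 6.997×10^-5 K/W
R_stainless steel pipe wall = ln(548/545)/(2π×15.2×8.12) = 7.079×10^-6 K/W
R_mineral wool = ln(603/548)/(2π×0.0342×8.12) = 0.05481 K/W
R_outer film = 1/(h_o·2πr_oL) = 1/(9.05×2π×0.603×8.12) = 0.003592 K/W
R_total = 0.05848 K/W
Q = ΔT/R_total = 103/0.05848

Q ≈ 1760 W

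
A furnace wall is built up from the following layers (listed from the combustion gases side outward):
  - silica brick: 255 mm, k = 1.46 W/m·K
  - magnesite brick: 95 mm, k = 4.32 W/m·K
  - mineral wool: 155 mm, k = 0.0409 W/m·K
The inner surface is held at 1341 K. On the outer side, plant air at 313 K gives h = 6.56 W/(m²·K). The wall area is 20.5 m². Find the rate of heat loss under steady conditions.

Model the wall as resistances in series:
R_silica brick = L/(kA) = 0.255/(1.46×20.5) = 0.00852 K/W
R_magnesite brick = L/(kA) = 0.095/(4.32×20.5) = 0.001073 K/W
R_mineral wool = L/(kA) = 0.155/(0.0409×20.5) = 0.1849 K/W
R_outer film = 1/(h_o·A) = 1/(6.56×20.5) = 0.007436 K/W
R_total = 0.2019 K/W
Q = ΔT / R_total = 1028 / 0.2019

Q ≈ 5090 W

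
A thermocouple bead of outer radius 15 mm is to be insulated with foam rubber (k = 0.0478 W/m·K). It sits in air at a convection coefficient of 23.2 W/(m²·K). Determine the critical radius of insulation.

r_cr ≈ 4.12 mm

For a sphere r_cr = 2k/h = 2×0.0478/23.2
r_cr = 4.12 mm; since the bare radius (15 mm) is above r_cr, any added insulation will reduce heat loss.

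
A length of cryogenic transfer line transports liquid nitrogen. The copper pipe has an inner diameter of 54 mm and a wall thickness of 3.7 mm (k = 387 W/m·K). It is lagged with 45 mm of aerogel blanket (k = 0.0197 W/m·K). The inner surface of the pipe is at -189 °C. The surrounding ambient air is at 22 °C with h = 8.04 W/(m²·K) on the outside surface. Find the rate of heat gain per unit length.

Treating each annulus and film as a series resistance:
R_copper pipe wall = ln(30.7/27)/(2π×387×1) = 5.282×10^-5 K/W
R_aerogel blanket = ln(75.7/30.7)/(2π×0.0197×1) = 7.291 K/W
R_outer film = 1/(h_o·2πr_oL) = 1/(8.04×2π×0.0757×1) = 0.2615 K/W
R_total = 7.553 K/W
Q = ΔT/R_total = 211/7.553

q′ ≈ 27.9 W/m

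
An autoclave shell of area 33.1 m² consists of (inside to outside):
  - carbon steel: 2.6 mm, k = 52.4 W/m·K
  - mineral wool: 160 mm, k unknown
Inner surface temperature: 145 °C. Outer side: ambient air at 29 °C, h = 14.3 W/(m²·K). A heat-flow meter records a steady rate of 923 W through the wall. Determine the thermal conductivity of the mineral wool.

Treating each layer as a thermal resistance in series:
R_carbon steel = L/(kA) = 0.0026/(52.4×33.1) = 1.499×10^-6 K/W
R_outer film = 1/(h_o·A) = 1/(14.3×33.1) = 0.002113 K/W
Sum of known resistances R_other = 0.002114 K/W
Total R = ΔT/Q = 116/923 = 0.1257 K/W
R_mineral wool = R_total − R_other = 0.1236 K/W
k = L/(R·A) = 0.16/(0.1236×33.1)

k ≈ 0.0391 W/(m·K)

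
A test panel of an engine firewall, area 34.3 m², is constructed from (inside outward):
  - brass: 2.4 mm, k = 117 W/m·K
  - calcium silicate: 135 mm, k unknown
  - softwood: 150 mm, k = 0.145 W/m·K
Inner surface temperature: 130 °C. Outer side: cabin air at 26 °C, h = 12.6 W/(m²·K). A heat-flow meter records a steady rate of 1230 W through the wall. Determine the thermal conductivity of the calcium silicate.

k ≈ 0.0756 W/(m·K)

Using the resistance-network approach (series):
R_brass = L/(kA) = 0.0024/(117×34.3) = 5.98×10^-7 K/W
R_softwood = L/(kA) = 0.15/(0.145×34.3) = 0.03016 K/W
R_outer film = 1/(h_o·A) = 1/(12.6×34.3) = 0.002314 K/W
Sum of known resistances R_other = 0.03247 K/W
Total R = ΔT/Q = 104/1230 = 0.08455 K/W
R_calcium silicate = R_total − R_other = 0.05208 K/W
k = L/(R·A) = 0.135/(0.05208×34.3)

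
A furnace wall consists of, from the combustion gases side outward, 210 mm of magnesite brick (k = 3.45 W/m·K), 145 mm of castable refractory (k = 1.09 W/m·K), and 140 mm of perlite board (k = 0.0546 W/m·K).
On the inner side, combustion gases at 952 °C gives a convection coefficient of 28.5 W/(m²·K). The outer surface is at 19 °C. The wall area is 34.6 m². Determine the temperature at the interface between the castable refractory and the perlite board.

Model the wall as resistances in series:
R_inner film = 1/(h_i·A) = 1/(28.5×34.6) = 0.001014 K/W
R_magnesite brick = L/(kA) = 0.21/(3.45×34.6) = 0.001759 K/W
R_castable refractory = L/(kA) = 0.145/(1.09×34.6) = 0.003845 K/W
R_perlite board = L/(kA) = 0.14/(0.0546×34.6) = 0.07411 K/W
R_total = 0.08073 K/W;  Q = ΔT/R_total = 933/0.08073 = 11560 W
T_interface = T_inner − Q·ΣR(inner→interface) = 952 − 11600×0.006618

T ≈ 876 °C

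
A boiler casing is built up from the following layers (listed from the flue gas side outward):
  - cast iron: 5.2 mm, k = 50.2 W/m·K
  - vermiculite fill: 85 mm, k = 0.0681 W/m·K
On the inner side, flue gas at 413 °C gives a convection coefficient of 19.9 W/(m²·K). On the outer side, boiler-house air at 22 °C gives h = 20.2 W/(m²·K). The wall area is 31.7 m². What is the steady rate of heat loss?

Q ≈ 9190 W

Thermal resistances in series:
R_inner film = 1/(h_i·A) = 1/(19.9×31.7) = 0.001585 K/W
R_cast iron = L/(kA) = 0.0052/(50.2×31.7) = 3.268×10^-6 K/W
R_vermiculite fill = L/(kA) = 0.085/(0.0681×31.7) = 0.03937 K/W
R_outer film = 1/(h_o·A) = 1/(20.2×31.7) = 0.001562 K/W
R_total = 0.04252 K/W
Q = ΔT / R_total = 391 / 0.04252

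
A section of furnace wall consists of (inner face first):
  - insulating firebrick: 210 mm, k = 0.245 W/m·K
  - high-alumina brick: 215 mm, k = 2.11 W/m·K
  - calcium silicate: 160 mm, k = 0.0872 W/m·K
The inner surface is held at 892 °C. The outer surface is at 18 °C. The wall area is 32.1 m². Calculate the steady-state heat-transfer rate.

Model the wall as resistances in series:
R_insulating firebrick = L/(kA) = 0.21/(0.245×32.1) = 0.0267 K/W
R_high-alumina brick = L/(kA) = 0.215/(2.11×32.1) = 0.003174 K/W
R_calcium silicate = L/(kA) = 0.16/(0.0872×32.1) = 0.05716 K/W
R_total = 0.08704 K/W
Q = ΔT / R_total = 874 / 0.08704

Q ≈ 10000 W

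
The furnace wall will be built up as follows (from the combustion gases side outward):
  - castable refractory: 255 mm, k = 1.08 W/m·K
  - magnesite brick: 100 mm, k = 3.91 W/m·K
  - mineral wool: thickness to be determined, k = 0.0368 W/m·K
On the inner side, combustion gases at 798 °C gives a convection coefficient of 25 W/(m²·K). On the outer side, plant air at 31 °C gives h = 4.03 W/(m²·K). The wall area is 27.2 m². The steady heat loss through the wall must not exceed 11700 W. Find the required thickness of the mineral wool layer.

Thermal resistances in series:
R_inner film = 1/(h_i·A) = 1/(25×27.2) = 0.001471 K/W
R_castable refractory = L/(kA) = 0.255/(1.08×27.2) = 0.008681 K/W
R_magnesite brick = L/(kA) = 0.1/(3.91×27.2) = 9.403×10^-4 K/W
R_outer film = 1/(h_o·A) = 1/(4.03×27.2) = 0.009123 K/W
Sum of the known resistances R_other = 0.02021 K/W
Required total resistance R_tot = ΔT/Q_allow = 767/11700 = 0.06556 K/W
R_mineral wool = R_tot − R_other = 0.04534 K/W
L = R·k·A = 0.04534×0.0368×27.2

L ≈ 45.4 mm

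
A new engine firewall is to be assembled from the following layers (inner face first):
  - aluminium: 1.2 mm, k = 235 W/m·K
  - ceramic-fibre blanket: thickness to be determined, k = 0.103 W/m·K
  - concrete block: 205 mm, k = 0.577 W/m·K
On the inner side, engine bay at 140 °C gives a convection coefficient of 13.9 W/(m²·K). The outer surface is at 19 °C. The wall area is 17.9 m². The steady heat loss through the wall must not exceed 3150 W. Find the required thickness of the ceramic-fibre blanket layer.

L ≈ 26.8 mm

Using the resistance-network approach (series):
R_inner film = 1/(h_i·A) = 1/(13.9×17.9) = 0.004019 K/W
R_aluminium = L/(kA) = 0.0012/(235×17.9) = 2.853×10^-7 K/W
R_concrete block = L/(kA) = 0.205/(0.577×17.9) = 0.01985 K/W
Sum of the known resistances R_other = 0.02387 K/W
Required total resistance R_tot = ΔT/Q_allow = 121/3150 = 0.03841 K/W
R_ceramic-fibre blanket = R_tot − R_other = 0.01454 K/W
L = R·k·A = 0.01454×0.103×17.9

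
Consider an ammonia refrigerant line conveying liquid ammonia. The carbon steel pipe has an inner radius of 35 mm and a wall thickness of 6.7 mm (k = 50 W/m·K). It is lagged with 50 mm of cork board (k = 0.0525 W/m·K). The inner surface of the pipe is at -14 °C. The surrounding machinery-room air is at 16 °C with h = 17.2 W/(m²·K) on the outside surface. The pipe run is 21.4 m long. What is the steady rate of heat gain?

Q ≈ 258 W

Radial resistances (cylindrical: R_cond = ln(r_o/r_i)/(2πkL), R_conv = 1/(h·2πrL)):
R_carbon steel pipe wall = ln(41.7/35)/(2π×50×21.4) = 2.605×10^-5 K/W
R_cork board = ln(91.7/41.7)/(2π×0.0525×21.4) = 0.1116 K/W
R_outer film = 1/(h_o·2πr_oL) = 1/(17.2×2π×0.0917×21.4) = 0.004715 K/W
R_total = 0.1164 K/W
Q = ΔT/R_total = 30/0.1164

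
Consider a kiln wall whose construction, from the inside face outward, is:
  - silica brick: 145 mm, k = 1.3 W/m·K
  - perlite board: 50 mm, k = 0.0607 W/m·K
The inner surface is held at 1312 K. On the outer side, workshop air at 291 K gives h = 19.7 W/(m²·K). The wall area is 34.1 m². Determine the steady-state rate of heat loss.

Treating each layer as a thermal resistance in series:
R_silica brick = L/(kA) = 0.145/(1.3×34.1) = 0.003271 K/W
R_perlite board = L/(kA) = 0.05/(0.0607×34.1) = 0.02416 K/W
R_outer film = 1/(h_o·A) = 1/(19.7×34.1) = 0.001489 K/W
R_total = 0.02892 K/W
Q = ΔT / R_total = 1021 / 0.02892

Q ≈ 35300 W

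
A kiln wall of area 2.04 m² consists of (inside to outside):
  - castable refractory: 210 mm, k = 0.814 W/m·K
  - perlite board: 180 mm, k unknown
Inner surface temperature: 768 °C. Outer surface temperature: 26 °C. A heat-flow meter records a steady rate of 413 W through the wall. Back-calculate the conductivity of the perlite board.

Using the resistance-network approach (series):
R_castable refractory = L/(kA) = 0.21/(0.814×2.04) = 0.1265 K/W
Sum of known resistances R_other = 0.1265 K/W
Total R = ΔT/Q = 742/413 = 1.797 K/W
R_perlite board = R_total − R_other = 1.67 K/W
k = L/(R·A) = 0.18/(1.67×2.04)

k ≈ 0.0528 W/(m·K)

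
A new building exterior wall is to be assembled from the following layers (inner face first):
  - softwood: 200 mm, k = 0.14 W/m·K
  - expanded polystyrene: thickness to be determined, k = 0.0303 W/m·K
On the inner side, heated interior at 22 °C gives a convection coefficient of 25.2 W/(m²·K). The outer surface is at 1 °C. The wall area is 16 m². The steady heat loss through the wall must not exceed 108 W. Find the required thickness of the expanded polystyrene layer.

L ≈ 49.8 mm

Treating each layer as a thermal resistance in series:
R_inner film = 1/(h_i·A) = 1/(25.2×16) = 0.00248 K/W
R_softwood = L/(kA) = 0.2/(0.14×16) = 0.08929 K/W
Sum of the known resistances R_other = 0.09177 K/W
Required total resistance R_tot = ΔT/Q_allow = 21/108 = 0.1944 K/W
R_expanded polystyrene = R_tot − R_other = 0.1027 K/W
L = R·k·A = 0.1027×0.0303×16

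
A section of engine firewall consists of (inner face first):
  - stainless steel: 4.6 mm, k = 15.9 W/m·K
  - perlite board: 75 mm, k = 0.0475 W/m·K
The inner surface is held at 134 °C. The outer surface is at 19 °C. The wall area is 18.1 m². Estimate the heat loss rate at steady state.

Q ≈ 1320 W

Using the resistance-network approach (series):
R_stainless steel = L/(kA) = 0.0046/(15.9×18.1) = 1.598×10^-5 K/W
R_perlite board = L/(kA) = 0.075/(0.0475×18.1) = 0.08723 K/W
R_total = 0.08725 K/W
Q = ΔT / R_total = 115 / 0.08725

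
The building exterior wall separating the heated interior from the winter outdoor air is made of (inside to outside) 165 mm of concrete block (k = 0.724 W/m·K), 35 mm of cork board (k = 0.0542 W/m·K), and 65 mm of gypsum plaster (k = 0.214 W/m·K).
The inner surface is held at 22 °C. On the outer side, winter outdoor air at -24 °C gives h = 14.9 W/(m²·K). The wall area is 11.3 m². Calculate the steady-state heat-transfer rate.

Q ≈ 418 W

Using the resistance-network approach (series):
R_concrete block = L/(kA) = 0.165/(0.724×11.3) = 0.02017 K/W
R_cork board = L/(kA) = 0.035/(0.0542×11.3) = 0.05715 K/W
R_gypsum plaster = L/(kA) = 0.065/(0.214×11.3) = 0.02688 K/W
R_outer film = 1/(h_o·A) = 1/(14.9×11.3) = 0.005939 K/W
R_total = 0.1101 K/W
Q = ΔT / R_total = 46 / 0.1101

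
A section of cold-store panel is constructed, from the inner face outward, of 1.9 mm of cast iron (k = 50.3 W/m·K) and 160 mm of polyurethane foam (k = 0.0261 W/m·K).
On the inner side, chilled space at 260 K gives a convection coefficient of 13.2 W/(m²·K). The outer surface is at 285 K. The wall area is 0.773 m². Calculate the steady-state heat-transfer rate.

Treating each layer as a thermal resistance in series:
R_inner film = 1/(h_i·A) = 1/(13.2×0.773) = 0.098 K/W
R_cast iron = L/(kA) = 0.0019/(50.3×0.773) = 4.887×10^-5 K/W
R_polyurethane foam = L/(kA) = 0.16/(0.0261×0.773) = 7.93 K/W
R_total = 8.029 K/W
Q = ΔT / R_total = 25 / 8.029

Q ≈ 3.11 W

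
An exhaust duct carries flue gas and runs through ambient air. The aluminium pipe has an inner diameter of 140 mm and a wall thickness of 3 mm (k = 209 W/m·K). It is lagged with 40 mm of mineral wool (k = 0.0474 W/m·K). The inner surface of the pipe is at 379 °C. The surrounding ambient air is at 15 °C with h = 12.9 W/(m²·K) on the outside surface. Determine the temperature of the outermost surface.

T ≈ 40.2 °C

Radial resistances (cylindrical: R_cond = ln(r_o/r_i)/(2πkL), R_conv = 1/(h·2πrL)):
R_aluminium pipe wall = ln(73/70)/(2π×209×1) = 3.196×10^-5 K/W
R_mineral wool = ln(113/73)/(2π×0.0474×1) = 1.467 K/W
R_outer film = 1/(h_o·2πr_oL) = 1/(12.9×2π×0.113×1) = 0.1092 K/W
R_total = 1.576 K/W
Q = ΔT/R_total = 364/1.576
Q = 231 W/m
T_interface = T_inner − Q·ΣR(inner→interface) = 379 − 231×1.467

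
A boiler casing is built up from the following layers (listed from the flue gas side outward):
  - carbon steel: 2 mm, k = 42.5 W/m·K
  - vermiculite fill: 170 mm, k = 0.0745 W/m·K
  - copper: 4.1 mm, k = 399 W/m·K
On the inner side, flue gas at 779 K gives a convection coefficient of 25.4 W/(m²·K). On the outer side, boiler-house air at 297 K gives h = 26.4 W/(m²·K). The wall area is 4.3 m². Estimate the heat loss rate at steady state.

Q ≈ 879 W

Using the resistance-network approach (series):
R_inner film = 1/(h_i·A) = 1/(25.4×4.3) = 0.009156 K/W
R_carbon steel = L/(kA) = 0.002/(42.5×4.3) = 1.094×10^-5 K/W
R_vermiculite fill = L/(kA) = 0.17/(0.0745×4.3) = 0.5307 K/W
R_copper = L/(kA) = 0.0041/(399×4.3) = 2.39×10^-6 K/W
R_outer film = 1/(h_o·A) = 1/(26.4×4.3) = 0.008809 K/W
R_total = 0.5486 K/W
Q = ΔT / R_total = 482 / 0.5486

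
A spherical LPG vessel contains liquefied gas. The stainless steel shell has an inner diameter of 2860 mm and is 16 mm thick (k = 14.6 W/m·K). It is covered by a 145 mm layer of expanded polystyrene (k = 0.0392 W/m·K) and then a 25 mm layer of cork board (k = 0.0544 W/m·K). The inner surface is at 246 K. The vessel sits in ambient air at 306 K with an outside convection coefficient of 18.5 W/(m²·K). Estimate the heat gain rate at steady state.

For a spherical shell R = (1/r₁ − 1/r₂)/(4πk); film R = 1/(h·4πr²). In series:
R_stainless steel shell = (1/1.43 − 1/1.446)/(4π×14.6) = 4.217×10^-5 K/W
R_expanded polystyrene = (1/1.446 − 1/1.591)/(4π×0.0392) = 0.1279 K/W
R_cork board = (1/1.591 − 1/1.616)/(4π×0.0544) = 0.01422 K/W
R_outer film = 1/(h·4πr_o²) = 1/(18.5×4π×1.616²) = 0.001647 K/W
R_total = 0.1439 K/W
Q = ΔT/R_total = 60/0.1439

Q ≈ 417 W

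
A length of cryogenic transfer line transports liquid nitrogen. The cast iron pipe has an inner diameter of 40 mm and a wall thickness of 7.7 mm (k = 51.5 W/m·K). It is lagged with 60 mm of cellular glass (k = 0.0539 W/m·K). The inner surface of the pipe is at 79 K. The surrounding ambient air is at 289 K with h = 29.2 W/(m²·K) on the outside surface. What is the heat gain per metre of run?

Per-layer cylindrical resistances, series-summed:
R_cast iron pipe wall = ln(27.7/20)/(2π×51.5×1) = 0.001007 K/W
R_cellular glass = ln(87.7/27.7)/(2π×0.0539×1) = 3.403 K/W
R_outer film = 1/(h_o·2πr_oL) = 1/(29.2×2π×0.0877×1) = 0.06215 K/W
R_total = 3.466 K/W
Q = ΔT/R_total = 210/3.466

q′ ≈ 60.6 W/m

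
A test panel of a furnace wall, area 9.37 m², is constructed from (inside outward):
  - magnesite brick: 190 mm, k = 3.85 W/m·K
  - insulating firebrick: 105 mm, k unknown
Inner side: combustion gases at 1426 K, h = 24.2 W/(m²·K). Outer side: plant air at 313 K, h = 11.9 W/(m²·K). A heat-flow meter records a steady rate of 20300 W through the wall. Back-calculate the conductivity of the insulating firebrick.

Series thermal resistances:
R_inner film = 1/(h_i·A) = 1/(24.2×9.37) = 0.00441 K/W
R_magnesite brick = L/(kA) = 0.19/(3.85×9.37) = 0.005267 K/W
R_outer film = 1/(h_o·A) = 1/(11.9×9.37) = 0.008968 K/W
Sum of known resistances R_other = 0.01865 K/W
Total R = ΔT/Q = 1113/20300 = 0.05483 K/W
R_insulating firebrick = R_total − R_other = 0.03618 K/W
k = L/(R·A) = 0.105/(0.03618×9.37)

k ≈ 0.31 W/(m·K)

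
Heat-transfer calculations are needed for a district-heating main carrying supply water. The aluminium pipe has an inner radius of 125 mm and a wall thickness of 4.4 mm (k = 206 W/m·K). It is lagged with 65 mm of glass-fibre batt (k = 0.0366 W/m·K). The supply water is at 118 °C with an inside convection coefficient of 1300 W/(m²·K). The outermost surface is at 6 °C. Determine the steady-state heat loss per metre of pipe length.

For a radial system each layer contributes R = ln(r_out/r_in)/(2πkL); films add R = 1/(hA).
R_inner film = 1/(h_i·2πr₁L) = 1/(1300×2π×0.125×1) = 9.794×10^-4 K/W
R_aluminium pipe wall = ln(129.4/125)/(2π×206×1) = 2.673×10^-5 K/W
R_glass-fibre batt = ln(194.4/129.4)/(2π×0.0366×1) = 1.77 K/W
R_total = 1.771 K/W
Q = ΔT/R_total = 112/1.771

q′ ≈ 63.2 W/m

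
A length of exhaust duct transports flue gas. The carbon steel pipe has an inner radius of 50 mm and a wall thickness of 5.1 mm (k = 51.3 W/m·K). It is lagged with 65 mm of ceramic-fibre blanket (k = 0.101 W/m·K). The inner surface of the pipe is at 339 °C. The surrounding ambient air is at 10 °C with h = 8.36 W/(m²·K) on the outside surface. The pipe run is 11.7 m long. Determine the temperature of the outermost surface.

Radial resistances (cylindrical: R_cond = ln(r_o/r_i)/(2πkL), R_conv = 1/(h·2πrL)):
R_carbon steel pipe wall = ln(55.1/50)/(2π×51.3×11.7) = 2.575×10^-5 K/W
R_ceramic-fibre blanket = ln(120.1/55.1)/(2π×0.101×11.7) = 0.1049 K/W
R_outer film = 1/(h_o·2πr_oL) = 1/(8.36×2π×0.1201×11.7) = 0.01355 K/W
R_total = 0.1185 K/W
Q = ΔT/R_total = 329/0.1185
Q = 2780 W
T_interface = T_inner − Q·ΣR(inner→interface) = 339 − 2780×0.105

T ≈ 47.6 °C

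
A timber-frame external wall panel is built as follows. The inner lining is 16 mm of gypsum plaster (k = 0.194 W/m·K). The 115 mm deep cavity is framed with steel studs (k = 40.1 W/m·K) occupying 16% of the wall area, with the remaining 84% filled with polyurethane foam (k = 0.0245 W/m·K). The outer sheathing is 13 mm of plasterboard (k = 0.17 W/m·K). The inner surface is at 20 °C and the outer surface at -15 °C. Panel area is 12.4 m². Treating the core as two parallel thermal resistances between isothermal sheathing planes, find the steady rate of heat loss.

Sheathing layers in series; stud and cavity paths in parallel between them.
R_inner = 0.016/(0.194×12.4) = 0.006651 K/W
R_stud  = 0.115/(40.1×0.16×12.4) = 0.001445 K/W
R_cav   = 0.115/(0.0245×0.84×12.4) = 0.4506 K/W
1/R_core = 1/R_stud + 1/R_cav → R_core = 0.001441 K/W
R_outer = 0.013/(0.17×12.4) = 0.006167 K/W
R_total = 0.01426 K/W
Q = ΔT/R_total = 35/0.01426

Q ≈ 2450 W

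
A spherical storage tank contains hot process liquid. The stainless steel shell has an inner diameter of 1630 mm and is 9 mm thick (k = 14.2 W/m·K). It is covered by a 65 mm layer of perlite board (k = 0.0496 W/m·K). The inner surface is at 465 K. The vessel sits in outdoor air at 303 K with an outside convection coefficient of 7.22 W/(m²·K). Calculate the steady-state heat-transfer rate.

Each spherical layer contributes R = (1/r_i − 1/r_o)/(4πk):
R_stainless steel shell = (1/0.815 − 1/0.824)/(4π×14.2) = 7.51×10^-5 K/W
R_perlite board = (1/0.824 − 1/0.889)/(4π×0.0496) = 0.1424 K/W
R_outer film = 1/(h·4πr_o²) = 1/(7.22×4π×0.889²) = 0.01395 K/W
R_total = 0.1564 K/W
Q = ΔT/R_total = 162/0.1564

Q ≈ 1040 W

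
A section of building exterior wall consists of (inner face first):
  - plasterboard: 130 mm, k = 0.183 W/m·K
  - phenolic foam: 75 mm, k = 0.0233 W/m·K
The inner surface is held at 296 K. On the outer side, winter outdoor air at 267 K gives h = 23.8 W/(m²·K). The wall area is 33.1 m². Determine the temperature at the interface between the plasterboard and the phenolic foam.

Using the resistance-network approach (series):
R_plasterboard = L/(kA) = 0.13/(0.183×33.1) = 0.02146 K/W
R_phenolic foam = L/(kA) = 0.075/(0.0233×33.1) = 0.09725 K/W
R_outer film = 1/(h_o·A) = 1/(23.8×33.1) = 0.001269 K/W
R_total = 0.12 K/W;  Q = ΔT/R_total = 29/0.12 = 241.7 W
T_interface = T_inner − Q·ΣR(inner→interface) = 296 − 242×0.02146

T ≈ 291 K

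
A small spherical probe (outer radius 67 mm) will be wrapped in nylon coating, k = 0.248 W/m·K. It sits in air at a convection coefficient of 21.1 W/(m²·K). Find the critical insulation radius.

r_cr ≈ 23.5 mm

For a sphere r_cr = 2k/h = 2×0.248/21.1
r_cr = 23.5 mm; since the bare radius (67 mm) is above r_cr, any added insulation will reduce heat loss.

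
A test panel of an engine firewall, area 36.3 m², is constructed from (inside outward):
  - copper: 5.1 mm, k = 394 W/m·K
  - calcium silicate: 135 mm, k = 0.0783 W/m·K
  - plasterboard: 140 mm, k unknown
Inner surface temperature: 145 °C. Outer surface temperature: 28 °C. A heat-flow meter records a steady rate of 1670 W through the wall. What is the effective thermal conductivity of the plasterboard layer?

k ≈ 0.171 W/(m·K)

Series thermal resistances:
R_copper = L/(kA) = 0.0051/(394×36.3) = 3.566×10^-7 K/W
R_calcium silicate = L/(kA) = 0.135/(0.0783×36.3) = 0.0475 K/W
Sum of known resistances R_other = 0.0475 K/W
Total R = ΔT/Q = 117/1670 = 0.07006 K/W
R_plasterboard = R_total − R_other = 0.02256 K/W
k = L/(R·A) = 0.14/(0.02256×36.3)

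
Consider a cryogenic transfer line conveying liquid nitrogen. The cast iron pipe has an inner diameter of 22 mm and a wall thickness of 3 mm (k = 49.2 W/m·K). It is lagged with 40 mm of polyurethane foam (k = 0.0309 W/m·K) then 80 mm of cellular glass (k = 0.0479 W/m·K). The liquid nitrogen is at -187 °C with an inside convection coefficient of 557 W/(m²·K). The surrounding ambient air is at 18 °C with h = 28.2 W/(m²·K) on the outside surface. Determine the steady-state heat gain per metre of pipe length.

q′ ≈ 20.4 W/m

Treating each annulus and film as a series resistance:
R_inner film = 1/(h_i·2πr₁L) = 1/(557×2π×0.011×1) = 0.02598 K/W
R_cast iron pipe wall = ln(14/11)/(2π×49.2×1) = 7.801×10^-4 K/W
R_polyurethane foam = ln(54/14)/(2π×0.0309×1) = 6.953 K/W
R_cellular glass = ln(134/54)/(2π×0.0479×1) = 3.02 K/W
R_outer film = 1/(h_o·2πr_oL) = 1/(28.2×2π×0.134×1) = 0.04212 K/W
R_total = 10.04 K/W
Q = ΔT/R_total = 205/10.04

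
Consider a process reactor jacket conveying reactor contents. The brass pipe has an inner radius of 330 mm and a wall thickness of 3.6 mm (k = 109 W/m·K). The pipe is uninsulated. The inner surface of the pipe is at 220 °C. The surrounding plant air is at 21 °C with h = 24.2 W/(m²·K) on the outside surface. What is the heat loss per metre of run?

q′ ≈ 10100 W/m

Radial resistances (cylindrical: R_cond = ln(r_o/r_i)/(2πkL), R_conv = 1/(h·2πrL)):
R_brass pipe wall = ln(333.6/330)/(2π×109×1) = 1.584×10^-5 K/W
R_outer film = 1/(h_o·2πr_oL) = 1/(24.2×2π×0.3336×1) = 0.01971 K/W
R_total = 0.01973 K/W
Q = ΔT/R_total = 199/0.01973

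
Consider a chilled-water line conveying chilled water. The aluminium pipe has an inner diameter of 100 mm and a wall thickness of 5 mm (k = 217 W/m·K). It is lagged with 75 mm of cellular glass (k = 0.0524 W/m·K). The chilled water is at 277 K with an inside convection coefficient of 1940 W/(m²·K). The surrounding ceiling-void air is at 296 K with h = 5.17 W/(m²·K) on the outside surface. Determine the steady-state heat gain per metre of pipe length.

Per-layer cylindrical resistances, series-summed:
R_inner film = 1/(h_i·2πr₁L) = 1/(1940×2π×0.05×1) = 0.001641 K/W
R_aluminium pipe wall = ln(55/50)/(2π×217×1) = 6.99×10^-5 K/W
R_cellular glass = ln(130/55)/(2π×0.0524×1) = 2.613 K/W
R_outer film = 1/(h_o·2πr_oL) = 1/(5.17×2π×0.13×1) = 0.2368 K/W
R_total = 2.851 K/W
Q = ΔT/R_total = 19/2.851

q′ ≈ 6.66 W/m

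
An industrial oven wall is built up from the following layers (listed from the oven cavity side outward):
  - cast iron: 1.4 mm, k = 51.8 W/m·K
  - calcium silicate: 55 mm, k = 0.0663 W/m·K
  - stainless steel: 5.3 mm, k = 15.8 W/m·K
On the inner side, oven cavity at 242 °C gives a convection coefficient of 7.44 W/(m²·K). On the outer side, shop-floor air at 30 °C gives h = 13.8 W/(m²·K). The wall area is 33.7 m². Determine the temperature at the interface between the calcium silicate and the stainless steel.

Using the resistance-network approach (series):
R_inner film = 1/(h_i·A) = 1/(7.44×33.7) = 0.003988 K/W
R_cast iron = L/(kA) = 0.0014/(51.8×33.7) = 8.02×10^-7 K/W
R_calcium silicate = L/(kA) = 0.055/(0.0663×33.7) = 0.02462 K/W
R_stainless steel = L/(kA) = 0.0053/(15.8×33.7) = 9.954×10^-6 K/W
R_outer film = 1/(h_o·A) = 1/(13.8×33.7) = 0.00215 K/W
R_total = 0.03077 K/W;  Q = ΔT/R_total = 212/0.03077 = 6891 W
T_interface = T_inner − Q·ΣR(inner→interface) = 242 − 6890×0.02861

T ≈ 44.9 °C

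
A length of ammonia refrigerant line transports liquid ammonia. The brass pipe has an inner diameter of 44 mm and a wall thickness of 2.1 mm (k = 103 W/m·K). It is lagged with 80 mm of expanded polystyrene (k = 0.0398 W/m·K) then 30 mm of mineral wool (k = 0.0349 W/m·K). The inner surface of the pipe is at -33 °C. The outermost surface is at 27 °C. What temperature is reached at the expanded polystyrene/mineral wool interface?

Treating each annulus and film as a series resistance:
R_brass pipe wall = ln(24.1/22)/(2π×103×1) = 1.409×10^-4 K/W
R_expanded polystyrene = ln(104.1/24.1)/(2π×0.0398×1) = 5.851 K/W
R_mineral wool = ln(134.1/104.1)/(2π×0.0349×1) = 1.155 K/W
R_total = 7.006 K/W
Q = ΔT/R_total = 60/7.006
Q = 8.56 W/m
T_interface = T_inner + Q·ΣR(inner→interface) = -33 + 8.56×5.851

T ≈ 17.1 °C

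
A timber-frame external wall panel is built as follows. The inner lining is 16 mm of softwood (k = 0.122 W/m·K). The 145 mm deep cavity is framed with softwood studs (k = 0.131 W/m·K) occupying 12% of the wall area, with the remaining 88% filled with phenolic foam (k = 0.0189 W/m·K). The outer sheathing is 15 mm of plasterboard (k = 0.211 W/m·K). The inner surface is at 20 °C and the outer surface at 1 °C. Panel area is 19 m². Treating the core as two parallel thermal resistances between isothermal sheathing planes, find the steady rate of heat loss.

Q ≈ 77.1 W

Sheathing layers in series; stud and cavity paths in parallel between them.
R_inner = 0.016/(0.122×19) = 0.006903 K/W
R_stud  = 0.145/(0.131×0.12×19) = 0.4855 K/W
R_cav   = 0.145/(0.0189×0.88×19) = 0.4588 K/W
1/R_core = 1/R_stud + 1/R_cav → R_core = 0.2359 K/W
R_outer = 0.015/(0.211×19) = 0.003742 K/W
R_total = 0.2465 K/W
Q = ΔT/R_total = 19/0.2465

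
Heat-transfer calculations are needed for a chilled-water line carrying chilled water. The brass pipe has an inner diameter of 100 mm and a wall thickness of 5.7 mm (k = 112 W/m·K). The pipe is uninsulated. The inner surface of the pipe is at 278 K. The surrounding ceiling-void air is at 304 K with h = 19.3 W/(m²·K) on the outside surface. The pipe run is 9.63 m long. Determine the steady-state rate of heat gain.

Radial resistances (cylindrical: R_cond = ln(r_o/r_i)/(2πkL), R_conv = 1/(h·2πrL)):
R_brass pipe wall = ln(55.7/50)/(2π×112×9.63) = 1.593×10^-5 K/W
R_outer film = 1/(h_o·2πr_oL) = 1/(19.3×2π×0.0557×9.63) = 0.01537 K/W
R_total = 0.01539 K/W
Q = ΔT/R_total = 26/0.01539

Q ≈ 1690 W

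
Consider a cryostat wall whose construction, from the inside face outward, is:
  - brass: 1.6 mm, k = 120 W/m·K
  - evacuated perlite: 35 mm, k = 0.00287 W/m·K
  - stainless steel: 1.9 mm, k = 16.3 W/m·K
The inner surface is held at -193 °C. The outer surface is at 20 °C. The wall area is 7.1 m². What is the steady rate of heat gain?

Treating each layer as a thermal resistance in series:
R_brass = L/(kA) = 0.0016/(120×7.1) = 1.878×10^-6 K/W
R_evacuated perlite = L/(kA) = 0.035/(0.00287×7.1) = 1.718 K/W
R_stainless steel = L/(kA) = 0.0019/(16.3×7.1) = 1.642×10^-5 K/W
R_total = 1.718 K/W
Q = ΔT / R_total = 213 / 1.718

Q ≈ 124 W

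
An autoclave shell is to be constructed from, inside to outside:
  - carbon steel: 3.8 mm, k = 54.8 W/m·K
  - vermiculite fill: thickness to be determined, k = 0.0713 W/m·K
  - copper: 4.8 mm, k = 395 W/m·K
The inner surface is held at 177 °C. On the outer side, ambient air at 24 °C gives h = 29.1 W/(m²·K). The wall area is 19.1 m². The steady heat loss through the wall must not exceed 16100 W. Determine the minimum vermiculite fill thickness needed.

L ≈ 10.5 mm

Using the resistance-network approach (series):
R_carbon steel = L/(kA) = 0.0038/(54.8×19.1) = 3.631×10^-6 K/W
R_copper = L/(kA) = 0.0048/(395×19.1) = 6.362×10^-7 K/W
R_outer film = 1/(h_o·A) = 1/(29.1×19.1) = 0.001799 K/W
Sum of the known resistances R_other = 0.001803 K/W
Required total resistance R_tot = ΔT/Q_allow = 153/16100 = 0.009503 K/W
R_vermiculite fill = R_tot − R_other = 0.0077 K/W
L = R·k·A = 0.0077×0.0713×19.1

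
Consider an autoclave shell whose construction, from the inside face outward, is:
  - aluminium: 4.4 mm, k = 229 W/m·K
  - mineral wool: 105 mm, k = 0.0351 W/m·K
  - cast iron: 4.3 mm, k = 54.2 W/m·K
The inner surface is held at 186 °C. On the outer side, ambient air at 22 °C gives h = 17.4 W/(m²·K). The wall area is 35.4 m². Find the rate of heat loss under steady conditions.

Model the wall as resistances in series:
R_aluminium = L/(kA) = 0.0044/(229×35.4) = 5.428×10^-7 K/W
R_mineral wool = L/(kA) = 0.105/(0.0351×35.4) = 0.0845 K/W
R_cast iron = L/(kA) = 0.0043/(54.2×35.4) = 2.241×10^-6 K/W
R_outer film = 1/(h_o·A) = 1/(17.4×35.4) = 0.001623 K/W
R_total = 0.08613 K/W
Q = ΔT / R_total = 164 / 0.08613

Q ≈ 1900 W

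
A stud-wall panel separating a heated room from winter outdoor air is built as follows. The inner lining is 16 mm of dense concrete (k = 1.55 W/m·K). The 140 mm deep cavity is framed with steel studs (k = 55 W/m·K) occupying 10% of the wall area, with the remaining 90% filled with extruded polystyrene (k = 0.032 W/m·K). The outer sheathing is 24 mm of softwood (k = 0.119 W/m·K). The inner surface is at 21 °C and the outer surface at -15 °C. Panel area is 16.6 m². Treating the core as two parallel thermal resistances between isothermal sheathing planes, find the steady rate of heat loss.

Q ≈ 2520 W

Sheathing layers in series; stud and cavity paths in parallel between them.
R_inner = 0.016/(1.55×16.6) = 6.218×10^-4 K/W
R_stud  = 0.14/(55×0.1×16.6) = 0.001533 K/W
R_cav   = 0.14/(0.032×0.9×16.6) = 0.2928 K/W
1/R_core = 1/R_stud + 1/R_cav → R_core = 0.001525 K/W
R_outer = 0.024/(0.119×16.6) = 0.01215 K/W
R_total = 0.0143 K/W
Q = ΔT/R_total = 36/0.0143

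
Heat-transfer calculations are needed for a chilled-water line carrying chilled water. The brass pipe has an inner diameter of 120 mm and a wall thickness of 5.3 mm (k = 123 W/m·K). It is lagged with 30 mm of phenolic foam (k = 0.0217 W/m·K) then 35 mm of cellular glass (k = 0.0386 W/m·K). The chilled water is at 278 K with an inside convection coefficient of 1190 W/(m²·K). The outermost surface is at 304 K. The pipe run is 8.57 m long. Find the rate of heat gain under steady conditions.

Q ≈ 54.8 W

Radial resistances (cylindrical: R_cond = ln(r_o/r_i)/(2πkL), R_conv = 1/(h·2πrL)):
R_inner film = 1/(h_i·2πr₁L) = 1/(1190×2π×0.06×8.57) = 2.601×10^-4 K/W
R_brass pipe wall = ln(65.3/60)/(2π×123×8.57) = 1.278×10^-5 K/W
R_phenolic foam = ln(95.3/65.3)/(2π×0.0217×8.57) = 0.3235 K/W
R_cellular glass = ln(130.3/95.3)/(2π×0.0386×8.57) = 0.1505 K/W
R_total = 0.4743 K/W
Q = ΔT/R_total = 26/0.4743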